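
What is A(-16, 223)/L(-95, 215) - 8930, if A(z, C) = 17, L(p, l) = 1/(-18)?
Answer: -9236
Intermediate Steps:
L(p, l) = -1/18
A(-16, 223)/L(-95, 215) - 8930 = 17/(-1/18) - 8930 = 17*(-18) - 8930 = -306 - 8930 = -9236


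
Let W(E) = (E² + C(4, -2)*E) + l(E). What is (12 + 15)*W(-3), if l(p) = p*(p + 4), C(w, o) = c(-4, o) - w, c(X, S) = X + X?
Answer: 1134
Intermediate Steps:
c(X, S) = 2*X
C(w, o) = -8 - w (C(w, o) = 2*(-4) - w = -8 - w)
l(p) = p*(4 + p)
W(E) = E² - 12*E + E*(4 + E) (W(E) = (E² + (-8 - 1*4)*E) + E*(4 + E) = (E² + (-8 - 4)*E) + E*(4 + E) = (E² - 12*E) + E*(4 + E) = E² - 12*E + E*(4 + E))
(12 + 15)*W(-3) = (12 + 15)*(2*(-3)*(-4 - 3)) = 27*(2*(-3)*(-7)) = 27*42 = 1134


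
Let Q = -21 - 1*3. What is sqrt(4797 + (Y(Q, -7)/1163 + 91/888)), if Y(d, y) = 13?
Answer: sqrt(1279102588414170)/516372 ≈ 69.261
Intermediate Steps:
Q = -24 (Q = -21 - 3 = -24)
sqrt(4797 + (Y(Q, -7)/1163 + 91/888)) = sqrt(4797 + (13/1163 + 91/888)) = sqrt(4797 + 117377/1032744) = sqrt(4954190345/1032744) = sqrt(1279102588414170)/516372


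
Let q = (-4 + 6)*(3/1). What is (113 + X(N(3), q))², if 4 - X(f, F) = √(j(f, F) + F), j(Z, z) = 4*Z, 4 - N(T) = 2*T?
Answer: (117 - I*√2)² ≈ 13687.0 - 330.93*I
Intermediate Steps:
N(T) = 4 - 2*T
q = 6 (q = 2*(3*1) = 2*3 = 6)
X(f, F) = 4 - √(F + 4*f) (X(f, F) = 4 - √(4*f + F) = 4 - √(F + 4*f))
(113 + X(N(3), q))² = (113 + (4 - √(6 + 4*(4 - 2*3))))² = (113 + (4 - √(6 + 4*(4 - 6))))² = (113 + (4 - √(6 + 4*(-2))))² = (113 + (4 - √(6 - 8)))² = (113 + (4 - √(-2)))² = (113 + (4 - I*√2))² = (117 - I*√2)²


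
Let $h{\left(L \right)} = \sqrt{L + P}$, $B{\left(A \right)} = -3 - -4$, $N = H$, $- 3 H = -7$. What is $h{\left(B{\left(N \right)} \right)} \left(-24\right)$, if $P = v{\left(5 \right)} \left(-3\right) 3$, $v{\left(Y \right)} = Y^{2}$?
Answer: $- 96 i \sqrt{14} \approx - 359.2 i$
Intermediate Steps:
$H = \frac{7}{3}$ ($H = \left(- \frac{1}{3}\right) \left(-7\right) = \frac{7}{3} \approx 2.3333$)
$N = \frac{7}{3} \approx 2.3333$
$P = -225$ ($P = 5^{2} \left(-3\right) 3 = 25 \left(-3\right) 3 = \left(-75\right) 3 = -225$)
$B{\left(A \right)} = 1$ ($B{\left(A \right)} = -3 + 4 = 1$)
$h{\left(L \right)} = \sqrt{-225 + L}$ ($h{\left(L \right)} = \sqrt{L - 225} = \sqrt{-225 + L}$)
$h{\left(B{\left(N \right)} \right)} \left(-24\right) = \sqrt{-225 + 1} \left(-24\right) = \sqrt{-224} \left(-24\right) = 4 i \sqrt{14} \left(-24\right) = - 96 i \sqrt{14}$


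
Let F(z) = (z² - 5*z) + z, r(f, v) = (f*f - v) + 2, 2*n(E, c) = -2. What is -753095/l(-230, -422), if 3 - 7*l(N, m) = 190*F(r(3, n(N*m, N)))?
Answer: 5271665/18237 ≈ 289.06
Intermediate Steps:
n(E, c) = -1 (n(E, c) = (½)*(-2) = -1)
r(f, v) = 2 + f² - v (r(f, v) = (f² - v) + 2 = 2 + f² - v)
F(z) = z² - 4*z
l(N, m) = -18237/7 (l(N, m) = 3/7 - 190*(2 + 3² - 1*(-1))*(-4 + (2 + 3² - 1*(-1)))/7 = 3/7 - 190*(2 + 9 + 1)*(-4 + (2 + 9 + 1))/7 = 3/7 - 190*12*(-4 + 12)/7 = 3/7 - 190*12*8/7 = 3/7 - 190*96/7 = 3/7 - ⅐*18240 = 3/7 - 18240/7 = -18237/7)
-753095/l(-230, -422) = -753095/(-18237/7) = -753095*(-7/18237) = 5271665/18237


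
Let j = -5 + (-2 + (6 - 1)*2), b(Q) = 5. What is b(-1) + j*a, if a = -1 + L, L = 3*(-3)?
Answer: -25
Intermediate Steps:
L = -9
j = 3 (j = -5 + (-2 + 5*2) = -5 + (-2 + 10) = -5 + 8 = 3)
a = -10 (a = -1 - 9 = -10)
b(-1) + j*a = 5 + 3*(-10) = 5 - 30 = -25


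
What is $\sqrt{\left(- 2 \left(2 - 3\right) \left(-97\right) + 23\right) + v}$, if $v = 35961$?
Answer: $\sqrt{35790} \approx 189.18$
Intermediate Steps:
$\sqrt{\left(- 2 \left(2 - 3\right) \left(-97\right) + 23\right) + v} = \sqrt{\left(- 2 \left(2 - 3\right) \left(-97\right) + 23\right) + 35961} = \sqrt{\left(\left(-2\right) \left(-1\right) \left(-97\right) + 23\right) + 35961} = \sqrt{\left(2 \left(-97\right) + 23\right) + 35961} = \sqrt{\left(-194 + 23\right) + 35961} = \sqrt{-171 + 35961} = \sqrt{35790}$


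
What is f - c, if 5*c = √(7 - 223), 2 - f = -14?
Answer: 16 - 6*I*√6/5 ≈ 16.0 - 2.9394*I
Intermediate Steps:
f = 16 (f = 2 - 1*(-14) = 2 + 14 = 16)
c = 6*I*√6/5 (c = √(7 - 223)/5 = √(-216)/5 = (6*I*√6)/5 = 6*I*√6/5 ≈ 2.9394*I)
f - c = 16 - 6*I*√6/5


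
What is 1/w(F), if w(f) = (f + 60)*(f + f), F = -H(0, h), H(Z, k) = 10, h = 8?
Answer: -1/1000 ≈ -0.0010000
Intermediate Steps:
F = -10 (F = -1*10 = -10)
w(f) = 2*f*(60 + f) (w(f) = (60 + f)*(2*f) = 2*f*(60 + f))
1/w(F) = 1/(2*(-10)*(60 - 10)) = 1/(2*(-10)*50) = 1/(-1000) = -1/1000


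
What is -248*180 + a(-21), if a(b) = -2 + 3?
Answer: -44639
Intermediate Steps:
a(b) = 1
-248*180 + a(-21) = -248*180 + 1 = -44640 + 1 = -44639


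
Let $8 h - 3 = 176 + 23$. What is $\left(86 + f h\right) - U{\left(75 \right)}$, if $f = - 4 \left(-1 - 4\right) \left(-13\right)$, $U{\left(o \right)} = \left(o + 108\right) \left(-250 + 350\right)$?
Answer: $-24779$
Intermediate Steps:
$h = \frac{101}{4}$ ($h = \frac{3}{8} + \frac{176 + 23}{8} = \frac{3}{8} + \frac{1}{8} \cdot 199 = \frac{3}{8} + \frac{199}{8} = \frac{101}{4} \approx 25.25$)
$U{\left(o \right)} = 10800 + 100 o$ ($U{\left(o \right)} = \left(108 + o\right) 100 = 10800 + 100 o$)
$f = -260$ ($f = \left(-4\right) \left(-5\right) \left(-13\right) = 20 \left(-13\right) = -260$)
$\left(86 + f h\right) - U{\left(75 \right)} = \left(86 - 6565\right) - \left(10800 + 100 \cdot 75\right) = \left(86 - 6565\right) - \left(10800 + 7500\right) = -6479 - 18300 = -24779$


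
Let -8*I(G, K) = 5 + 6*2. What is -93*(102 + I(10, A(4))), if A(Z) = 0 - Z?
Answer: -74307/8 ≈ -9288.4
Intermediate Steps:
A(Z) = -Z
I(G, K) = -17/8 (I(G, K) = -(5 + 6*2)/8 = -(5 + 12)/8 = -⅛*17 = -17/8)
-93*(102 + I(10, A(4))) = -93*(102 - 17/8) = -93*799/8 = -74307/8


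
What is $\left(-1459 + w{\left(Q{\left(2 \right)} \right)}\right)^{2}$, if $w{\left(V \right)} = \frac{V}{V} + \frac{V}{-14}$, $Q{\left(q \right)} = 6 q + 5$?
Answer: $\frac{417344041}{196} \approx 2.1293 \cdot 10^{6}$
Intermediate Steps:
$Q{\left(q \right)} = 5 + 6 q$
$w{\left(V \right)} = 1 - \frac{V}{14}$ ($w{\left(V \right)} = 1 + V \left(- \frac{1}{14}\right) = 1 - \frac{V}{14}$)
$\left(-1459 + w{\left(Q{\left(2 \right)} \right)}\right)^{2} = \left(-1459 + \left(1 - \frac{5 + 6 \cdot 2}{14}\right)\right)^{2} = \left(-1459 + \left(1 - \frac{5 + 12}{14}\right)\right)^{2} = \left(-1459 + \left(1 - \frac{17}{14}\right)\right)^{2} = \left(-1459 - \frac{3}{14}\right)^{2} = \left(- \frac{20429}{14}\right)^{2} = \frac{417344041}{196}$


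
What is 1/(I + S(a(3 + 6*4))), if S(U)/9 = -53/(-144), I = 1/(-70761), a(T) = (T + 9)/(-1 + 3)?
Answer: 1132176/3750317 ≈ 0.30189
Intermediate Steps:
a(T) = 9/2 + T/2 (a(T) = (9 + T)/2 = (9 + T)*(½) = 9/2 + T/2)
I = -1/70761 ≈ -1.4132e-5
S(U) = 53/16 (S(U) = 9*(-53/(-144)) = 9*(-53*(-1/144)) = 9*(53/144) = 53/16)
1/(I + S(a(3 + 6*4))) = 1/(-1/70761 + 53/16) = 1/(3750317/1132176) = 1132176/3750317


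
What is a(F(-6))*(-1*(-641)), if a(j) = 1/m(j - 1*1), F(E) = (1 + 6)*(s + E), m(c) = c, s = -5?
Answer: -641/78 ≈ -8.2179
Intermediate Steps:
F(E) = -35 + 7*E (F(E) = (1 + 6)*(-5 + E) = 7*(-5 + E) = -35 + 7*E)
a(j) = 1/(-1 + j) (a(j) = 1/(j - 1*1) = 1/(j - 1) = 1/(-1 + j))
a(F(-6))*(-1*(-641)) = (-1*(-641))/(-1 + (-35 + 7*(-6))) = 641/(-1 + (-35 - 42)) = 641/(-1 - 77) = 641/(-78) = -1/78*641 = -641/78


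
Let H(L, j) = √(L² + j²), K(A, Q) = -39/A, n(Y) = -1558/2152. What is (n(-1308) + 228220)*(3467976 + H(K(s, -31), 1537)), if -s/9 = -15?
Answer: 212902463463354/269 + 81854647*√4783797394/16140 ≈ 7.9181e+11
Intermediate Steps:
s = 135 (s = -9*(-15) = 135)
n(Y) = -779/1076 (n(Y) = -1558*1/2152 = -779/1076)
(n(-1308) + 228220)*(3467976 + H(K(s, -31), 1537)) = (-779/1076 + 228220)*(3467976 + √((-39/135)² + 1537²)) = 245563941*(3467976 + √((-39*1/135)² + 2362369))/1076 = 245563941*(3467976 + √((-13/45)² + 2362369))/1076 = 245563941*(3467976 + √(169/2025 + 2362369))/1076 = 245563941*(3467976 + √(4783797394/2025))/1076 = 245563941*(3467976 + √4783797394/45)/1076 = 212902463463354/269 + 81854647*√4783797394/16140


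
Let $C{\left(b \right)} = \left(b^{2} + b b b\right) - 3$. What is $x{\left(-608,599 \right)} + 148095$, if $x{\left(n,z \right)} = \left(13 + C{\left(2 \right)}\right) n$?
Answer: $134719$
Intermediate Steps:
$C{\left(b \right)} = -3 + b^{2} + b^{3}$ ($C{\left(b \right)} = \left(b^{2} + b^{2} b\right) - 3 = \left(b^{2} + b^{3}\right) - 3 = -3 + b^{2} + b^{3}$)
$x{\left(n,z \right)} = 22 n$ ($x{\left(n,z \right)} = \left(13 + \left(-3 + 2^{2} + 2^{3}\right)\right) n = \left(13 + \left(-3 + 4 + 8\right)\right) n = \left(13 + 9\right) n = 22 n$)
$x{\left(-608,599 \right)} + 148095 = 22 \left(-608\right) + 148095 = -13376 + 148095 = 134719$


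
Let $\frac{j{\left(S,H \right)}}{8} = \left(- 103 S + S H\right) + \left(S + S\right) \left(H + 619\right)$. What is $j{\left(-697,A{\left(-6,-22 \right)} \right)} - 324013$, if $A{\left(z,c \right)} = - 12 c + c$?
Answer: $-10700949$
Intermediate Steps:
$A{\left(z,c \right)} = - 11 c$
$j{\left(S,H \right)} = - 824 S + 8 H S + 16 S \left(619 + H\right)$ ($j{\left(S,H \right)} = 8 \left(\left(- 103 S + S H\right) + \left(S + S\right) \left(H + 619\right)\right) = 8 \left(\left(- 103 S + H S\right) + 2 S \left(619 + H\right)\right) = 8 \left(- 103 S + H S + 2 S \left(619 + H\right)\right) = - 824 S + 8 H S + 16 S \left(619 + H\right)$)
$j{\left(-697,A{\left(-6,-22 \right)} \right)} - 324013 = 8 \left(-697\right) \left(1135 + 3 \left(\left(-11\right) \left(-22\right)\right)\right) - 324013 = 8 \left(-697\right) \left(1135 + 3 \cdot 242\right) - 324013 = 8 \left(-697\right) \left(1135 + 726\right) - 324013 = 8 \left(-697\right) 1861 - 324013 = -10376936 - 324013 = -10700949$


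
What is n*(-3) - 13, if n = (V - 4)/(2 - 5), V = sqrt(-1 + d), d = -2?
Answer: -17 + I*sqrt(3) ≈ -17.0 + 1.732*I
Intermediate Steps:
V = I*sqrt(3) (V = sqrt(-1 - 2) = sqrt(-3) = I*sqrt(3) ≈ 1.732*I)
n = 4/3 - I*sqrt(3)/3 (n = (I*sqrt(3) - 4)/(2 - 5) = (-4 + I*sqrt(3))/(-3) = (-4 + I*sqrt(3))*(-1/3) = 4/3 - I*sqrt(3)/3 ≈ 1.3333 - 0.57735*I)
n*(-3) - 13 = (4/3 - I*sqrt(3)/3)*(-3) - 13 = (-4 + I*sqrt(3)) - 13 = -17 + I*sqrt(3)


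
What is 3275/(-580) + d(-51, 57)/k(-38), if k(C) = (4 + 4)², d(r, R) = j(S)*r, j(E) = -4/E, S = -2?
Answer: -6719/928 ≈ -7.2403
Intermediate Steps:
d(r, R) = 2*r (d(r, R) = (-4/(-2))*r = (-4*(-½))*r = 2*r)
k(C) = 64 (k(C) = 8² = 64)
3275/(-580) + d(-51, 57)/k(-38) = 3275/(-580) + (2*(-51))/64 = 3275*(-1/580) - 102*1/64 = -655/116 - 51/32 = -6719/928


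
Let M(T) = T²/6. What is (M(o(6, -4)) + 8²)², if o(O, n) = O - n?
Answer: 58564/9 ≈ 6507.1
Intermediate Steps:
M(T) = T²/6 (M(T) = T²*(⅙) = T²/6)
(M(o(6, -4)) + 8²)² = ((6 - 1*(-4))²/6 + 8²)² = ((6 + 4)²/6 + 64)² = ((⅙)*10² + 64)² = ((⅙)*100 + 64)² = (50/3 + 64)² = (242/3)² = 58564/9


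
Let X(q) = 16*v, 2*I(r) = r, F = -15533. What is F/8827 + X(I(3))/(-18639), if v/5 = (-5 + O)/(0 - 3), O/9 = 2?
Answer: -122768383/70511337 ≈ -1.7411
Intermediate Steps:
I(r) = r/2
O = 18 (O = 9*2 = 18)
v = -65/3 (v = 5*((-5 + 18)/(0 - 3)) = 5*(13/(-3)) = 5*(13*(-⅓)) = 5*(-13/3) = -65/3 ≈ -21.667)
X(q) = -1040/3 (X(q) = 16*(-65/3) = -1040/3)
F/8827 + X(I(3))/(-18639) = -15533/8827 - 1040/3/(-18639) = -15533*1/8827 - 1040/3*(-1/18639) = -2219/1261 + 1040/55917 = -122768383/70511337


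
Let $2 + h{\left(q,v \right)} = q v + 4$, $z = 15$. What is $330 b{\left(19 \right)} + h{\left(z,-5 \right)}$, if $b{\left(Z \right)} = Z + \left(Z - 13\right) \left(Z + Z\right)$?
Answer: $81437$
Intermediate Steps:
$h{\left(q,v \right)} = 2 + q v$ ($h{\left(q,v \right)} = -2 + \left(q v + 4\right) = -2 + \left(4 + q v\right) = 2 + q v$)
$b{\left(Z \right)} = Z + 2 Z \left(-13 + Z\right)$ ($b{\left(Z \right)} = Z + \left(-13 + Z\right) 2 Z = Z + 2 Z \left(-13 + Z\right)$)
$330 b{\left(19 \right)} + h{\left(z,-5 \right)} = 330 \cdot 19 \left(-25 + 2 \cdot 19\right) + \left(2 + 15 \left(-5\right)\right) = 330 \cdot 19 \left(-25 + 38\right) + \left(2 - 75\right) = 330 \cdot 19 \cdot 13 - 73 = 330 \cdot 247 - 73 = 81510 - 73 = 81437$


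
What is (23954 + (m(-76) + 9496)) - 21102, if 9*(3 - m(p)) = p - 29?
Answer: 37088/3 ≈ 12363.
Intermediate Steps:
m(p) = 56/9 - p/9 (m(p) = 3 - (p - 29)/9 = 3 - (-29 + p)/9 = 3 + (29/9 - p/9) = 56/9 - p/9)
(23954 + (m(-76) + 9496)) - 21102 = (23954 + ((56/9 - 1/9*(-76)) + 9496)) - 21102 = (23954 + ((56/9 + 76/9) + 9496)) - 21102 = (23954 + (44/3 + 9496)) - 21102 = (23954 + 28532/3) - 21102 = 100394/3 - 21102 = 37088/3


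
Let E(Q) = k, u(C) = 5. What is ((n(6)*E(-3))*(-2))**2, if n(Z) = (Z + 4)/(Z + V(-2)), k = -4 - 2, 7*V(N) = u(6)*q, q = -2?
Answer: 11025/16 ≈ 689.06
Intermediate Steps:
V(N) = -10/7 (V(N) = (5*(-2))/7 = (1/7)*(-10) = -10/7)
k = -6
n(Z) = (4 + Z)/(-10/7 + Z) (n(Z) = (Z + 4)/(Z - 10/7) = (4 + Z)/(-10/7 + Z))
E(Q) = -6
((n(6)*E(-3))*(-2))**2 = (((7*(4 + 6)/(-10 + 7*6))*(-6))*(-2))**2 = (((7*10/(-10 + 42))*(-6))*(-2))**2 = (((7*10/32)*(-6))*(-2))**2 = (((7*(1/32)*10)*(-6))*(-2))**2 = (((35/16)*(-6))*(-2))**2 = (-105/8*(-2))**2 = (105/4)**2 = 11025/16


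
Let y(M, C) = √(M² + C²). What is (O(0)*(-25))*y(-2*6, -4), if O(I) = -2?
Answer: 200*√10 ≈ 632.46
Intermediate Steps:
y(M, C) = √(C² + M²)
(O(0)*(-25))*y(-2*6, -4) = (-2*(-25))*√((-4)² + (-2*6)²) = 50*√(16 + (-12)²) = 50*√(16 + 144) = 50*√160 = 50*(4*√10) = 200*√10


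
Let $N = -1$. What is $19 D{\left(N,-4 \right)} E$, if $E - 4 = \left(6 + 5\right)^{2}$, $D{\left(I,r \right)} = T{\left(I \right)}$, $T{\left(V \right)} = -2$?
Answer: $-4750$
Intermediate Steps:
$D{\left(I,r \right)} = -2$
$E = 125$ ($E = 4 + \left(6 + 5\right)^{2} = 4 + 11^{2} = 4 + 121 = 125$)
$19 D{\left(N,-4 \right)} E = 19 \left(-2\right) 125 = \left(-38\right) 125 = -4750$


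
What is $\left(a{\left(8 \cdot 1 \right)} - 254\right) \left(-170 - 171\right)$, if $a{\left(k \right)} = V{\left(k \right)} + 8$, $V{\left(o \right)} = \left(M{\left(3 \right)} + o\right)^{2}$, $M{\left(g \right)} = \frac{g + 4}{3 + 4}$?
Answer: $56265$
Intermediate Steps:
$M{\left(g \right)} = \frac{4}{7} + \frac{g}{7}$ ($M{\left(g \right)} = \frac{4 + g}{7} = \left(4 + g\right) \frac{1}{7} = \frac{4}{7} + \frac{g}{7}$)
$V{\left(o \right)} = \left(1 + o\right)^{2}$ ($V{\left(o \right)} = \left(\left(\frac{4}{7} + \frac{1}{7} \cdot 3\right) + o\right)^{2} = \left(\left(\frac{4}{7} + \frac{3}{7}\right) + o\right)^{2} = \left(1 + o\right)^{2}$)
$a{\left(k \right)} = 8 + \left(1 + k\right)^{2}$ ($a{\left(k \right)} = \left(1 + k\right)^{2} + 8 = 8 + \left(1 + k\right)^{2}$)
$\left(a{\left(8 \cdot 1 \right)} - 254\right) \left(-170 - 171\right) = \left(\left(8 + \left(1 + 8 \cdot 1\right)^{2}\right) - 254\right) \left(-170 - 171\right) = \left(\left(8 + \left(1 + 8\right)^{2}\right) - 254\right) \left(-341\right) = \left(\left(8 + 9^{2}\right) - 254\right) \left(-341\right) = \left(\left(8 + 81\right) - 254\right) \left(-341\right) = \left(89 - 254\right) \left(-341\right) = \left(-165\right) \left(-341\right) = 56265$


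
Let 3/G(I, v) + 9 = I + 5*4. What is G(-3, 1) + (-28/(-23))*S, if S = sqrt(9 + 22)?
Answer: 3/8 + 28*sqrt(31)/23 ≈ 7.1531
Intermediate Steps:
G(I, v) = 3/(11 + I) (G(I, v) = 3/(-9 + (I + 5*4)) = 3/(-9 + (I + 20)) = 3/(-9 + (20 + I)) = 3/(11 + I))
S = sqrt(31) ≈ 5.5678
G(-3, 1) + (-28/(-23))*S = 3/(11 - 3) + (-28/(-23))*sqrt(31) = 3/8 + (-28*(-1/23))*sqrt(31) = 3*(1/8) + 28*sqrt(31)/23 = 3/8 + 28*sqrt(31)/23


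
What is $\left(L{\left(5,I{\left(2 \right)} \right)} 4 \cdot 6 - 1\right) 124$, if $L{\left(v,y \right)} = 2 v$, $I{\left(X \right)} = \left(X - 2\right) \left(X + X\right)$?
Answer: $29636$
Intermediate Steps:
$I{\left(X \right)} = 2 X \left(-2 + X\right)$ ($I{\left(X \right)} = \left(-2 + X\right) 2 X = 2 X \left(-2 + X\right)$)
$\left(L{\left(5,I{\left(2 \right)} \right)} 4 \cdot 6 - 1\right) 124 = \left(2 \cdot 5 \cdot 4 \cdot 6 - 1\right) 124 = \left(10 \cdot 4 \cdot 6 - 1\right) 124 = \left(40 \cdot 6 - 1\right) 124 = \left(240 - 1\right) 124 = 239 \cdot 124 = 29636$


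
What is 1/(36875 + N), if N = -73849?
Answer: -1/36974 ≈ -2.7046e-5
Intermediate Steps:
1/(36875 + N) = 1/(36875 - 73849) = 1/(-36974) = -1/36974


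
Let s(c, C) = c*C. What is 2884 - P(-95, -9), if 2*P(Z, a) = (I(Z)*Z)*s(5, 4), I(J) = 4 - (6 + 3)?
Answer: -1866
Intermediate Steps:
s(c, C) = C*c
I(J) = -5 (I(J) = 4 - 1*9 = 4 - 9 = -5)
P(Z, a) = -50*Z (P(Z, a) = ((-5*Z)*(4*5))/2 = (-5*Z*20)/2 = (-100*Z)/2 = -50*Z)
2884 - P(-95, -9) = 2884 - (-50)*(-95) = 2884 - 1*4750 = 2884 - 4750 = -1866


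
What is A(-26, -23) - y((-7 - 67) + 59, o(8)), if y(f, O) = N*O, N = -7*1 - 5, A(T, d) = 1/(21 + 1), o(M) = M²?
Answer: 16897/22 ≈ 768.04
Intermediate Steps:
A(T, d) = 1/22
N = -12 (N = -7 - 5 = -12)
y(f, O) = -12*O
A(-26, -23) - y((-7 - 67) + 59, o(8)) = 1/22 - (-12)*8² = 1/22 - (-12)*64 = 1/22 - 1*(-768) = 1/22 + 768 = 16897/22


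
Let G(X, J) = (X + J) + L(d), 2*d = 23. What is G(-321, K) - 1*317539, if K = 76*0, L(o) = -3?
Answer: -317863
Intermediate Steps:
d = 23/2 (d = (½)*23 = 23/2 ≈ 11.500)
K = 0
G(X, J) = -3 + J + X (G(X, J) = (X + J) - 3 = (J + X) - 3 = -3 + J + X)
G(-321, K) - 1*317539 = (-3 + 0 - 321) - 1*317539 = -324 - 317539 = -317863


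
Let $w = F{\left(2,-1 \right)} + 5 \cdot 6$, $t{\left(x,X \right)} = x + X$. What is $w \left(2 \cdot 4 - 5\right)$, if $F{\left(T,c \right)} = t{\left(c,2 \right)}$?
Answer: $93$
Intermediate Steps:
$t{\left(x,X \right)} = X + x$
$F{\left(T,c \right)} = 2 + c$
$w = 31$ ($w = \left(2 - 1\right) + 5 \cdot 6 = 1 + 30 = 31$)
$w \left(2 \cdot 4 - 5\right) = 31 \left(2 \cdot 4 - 5\right) = 31 \left(8 - 5\right) = 31 \cdot 3 = 93$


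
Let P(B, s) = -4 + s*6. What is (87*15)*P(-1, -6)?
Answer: -52200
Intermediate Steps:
P(B, s) = -4 + 6*s
(87*15)*P(-1, -6) = (87*15)*(-4 + 6*(-6)) = 1305*(-4 - 36) = 1305*(-40) = -52200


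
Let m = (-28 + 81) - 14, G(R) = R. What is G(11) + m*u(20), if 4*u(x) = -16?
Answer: -145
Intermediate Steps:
m = 39 (m = 53 - 14 = 39)
u(x) = -4 (u(x) = (¼)*(-16) = -4)
G(11) + m*u(20) = 11 + 39*(-4) = 11 - 156 = -145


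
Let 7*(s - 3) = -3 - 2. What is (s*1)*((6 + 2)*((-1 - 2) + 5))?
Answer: 256/7 ≈ 36.571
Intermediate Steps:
s = 16/7 (s = 3 + (-3 - 2)/7 = 3 + (⅐)*(-5) = 3 - 5/7 = 16/7 ≈ 2.2857)
(s*1)*((6 + 2)*((-1 - 2) + 5)) = ((16/7)*1)*((6 + 2)*((-1 - 2) + 5)) = 16*(8*(-3 + 5))/7 = 16*(8*2)/7 = (16/7)*16 = 256/7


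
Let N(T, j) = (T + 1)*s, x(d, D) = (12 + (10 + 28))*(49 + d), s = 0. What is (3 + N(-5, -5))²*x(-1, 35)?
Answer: 21600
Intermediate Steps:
x(d, D) = 2450 + 50*d (x(d, D) = (12 + 38)*(49 + d) = 50*(49 + d) = 2450 + 50*d)
N(T, j) = 0 (N(T, j) = (T + 1)*0 = (1 + T)*0 = 0)
(3 + N(-5, -5))²*x(-1, 35) = (3 + 0)²*(2450 + 50*(-1)) = 3²*(2450 - 50) = 9*2400 = 21600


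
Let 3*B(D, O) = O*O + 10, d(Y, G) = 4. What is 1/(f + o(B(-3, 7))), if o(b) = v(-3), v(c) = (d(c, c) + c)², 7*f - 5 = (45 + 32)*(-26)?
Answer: -7/1990 ≈ -0.0035176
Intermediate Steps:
f = -1997/7 (f = 5/7 + ((45 + 32)*(-26))/7 = 5/7 + (77*(-26))/7 = 5/7 + (⅐)*(-2002) = 5/7 - 286 = -1997/7 ≈ -285.29)
v(c) = (4 + c)²
B(D, O) = 10/3 + O²/3 (B(D, O) = (O*O + 10)/3 = (O² + 10)/3 = (10 + O²)/3 = 10/3 + O²/3)
o(b) = 1 (o(b) = (4 - 3)² = 1² = 1)
1/(f + o(B(-3, 7))) = 1/(-1997/7 + 1) = 1/(-1990/7) = -7/1990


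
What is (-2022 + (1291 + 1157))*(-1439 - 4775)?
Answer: -2647164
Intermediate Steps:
(-2022 + (1291 + 1157))*(-1439 - 4775) = (-2022 + 2448)*(-6214) = 426*(-6214) = -2647164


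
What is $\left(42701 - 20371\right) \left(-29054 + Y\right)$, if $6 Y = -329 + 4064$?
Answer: $-634875395$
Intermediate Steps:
$Y = \frac{1245}{2}$ ($Y = \frac{-329 + 4064}{6} = \frac{1}{6} \cdot 3735 = \frac{1245}{2} \approx 622.5$)
$\left(42701 - 20371\right) \left(-29054 + Y\right) = \left(42701 - 20371\right) \left(-29054 + \frac{1245}{2}\right) = 22330 \left(- \frac{56863}{2}\right) = -634875395$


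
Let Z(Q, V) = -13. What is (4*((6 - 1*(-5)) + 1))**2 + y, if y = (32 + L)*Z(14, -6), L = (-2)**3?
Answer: 1992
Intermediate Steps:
L = -8
y = -312 (y = (32 - 8)*(-13) = 24*(-13) = -312)
(4*((6 - 1*(-5)) + 1))**2 + y = (4*((6 - 1*(-5)) + 1))**2 - 312 = (4*((6 + 5) + 1))**2 - 312 = (4*(11 + 1))**2 - 312 = (4*12)**2 - 312 = 48**2 - 312 = 2304 - 312 = 1992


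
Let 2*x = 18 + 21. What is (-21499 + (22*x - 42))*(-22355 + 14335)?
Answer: 169318240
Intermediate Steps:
x = 39/2 (x = (18 + 21)/2 = (1/2)*39 = 39/2 ≈ 19.500)
(-21499 + (22*x - 42))*(-22355 + 14335) = (-21499 + (22*(39/2) - 42))*(-22355 + 14335) = (-21499 + (429 - 42))*(-8020) = (-21499 + 387)*(-8020) = -21112*(-8020) = 169318240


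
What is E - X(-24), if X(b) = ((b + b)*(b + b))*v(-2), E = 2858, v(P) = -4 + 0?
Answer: 12074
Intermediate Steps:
v(P) = -4
X(b) = -16*b² (X(b) = ((b + b)*(b + b))*(-4) = ((2*b)*(2*b))*(-4) = (4*b²)*(-4) = -16*b²)
E - X(-24) = 2858 - (-16)*(-24)² = 2858 - (-16)*576 = 2858 - 1*(-9216) = 2858 + 9216 = 12074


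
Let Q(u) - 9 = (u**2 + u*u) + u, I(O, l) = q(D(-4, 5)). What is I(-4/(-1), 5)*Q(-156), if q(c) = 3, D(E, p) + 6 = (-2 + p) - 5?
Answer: 145575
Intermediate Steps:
D(E, p) = -13 + p (D(E, p) = -6 + ((-2 + p) - 5) = -6 + (-7 + p) = -13 + p)
I(O, l) = 3
Q(u) = 9 + u + 2*u**2 (Q(u) = 9 + ((u**2 + u*u) + u) = 9 + ((u**2 + u**2) + u) = 9 + (2*u**2 + u) = 9 + (u + 2*u**2) = 9 + u + 2*u**2)
I(-4/(-1), 5)*Q(-156) = 3*(9 - 156 + 2*(-156)**2) = 3*(9 - 156 + 2*24336) = 3*(9 - 156 + 48672) = 3*48525 = 145575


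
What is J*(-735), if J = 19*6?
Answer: -83790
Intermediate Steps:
J = 114
J*(-735) = 114*(-735) = -83790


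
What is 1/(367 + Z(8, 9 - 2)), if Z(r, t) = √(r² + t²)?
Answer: 367/134576 - √113/134576 ≈ 0.0026481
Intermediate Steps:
1/(367 + Z(8, 9 - 2)) = 1/(367 + √(8² + (9 - 2)²)) = 1/(367 + √(64 + 7²)) = 1/(367 + √(64 + 49)) = 1/(367 + √113)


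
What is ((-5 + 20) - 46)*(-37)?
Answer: 1147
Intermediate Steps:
((-5 + 20) - 46)*(-37) = (15 - 46)*(-37) = -31*(-37) = 1147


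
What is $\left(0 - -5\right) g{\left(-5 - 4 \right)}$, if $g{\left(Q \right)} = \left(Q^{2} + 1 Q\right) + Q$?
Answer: $315$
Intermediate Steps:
$g{\left(Q \right)} = Q^{2} + 2 Q$ ($g{\left(Q \right)} = \left(Q^{2} + Q\right) + Q = \left(Q + Q^{2}\right) + Q = Q^{2} + 2 Q$)
$\left(0 - -5\right) g{\left(-5 - 4 \right)} = \left(0 - -5\right) \left(-5 - 4\right) \left(2 - 9\right) = \left(0 + 5\right) \left(-5 - 4\right) \left(2 - 9\right) = 5 \left(- 9 \left(2 - 9\right)\right) = 5 \left(\left(-9\right) \left(-7\right)\right) = 5 \cdot 63 = 315$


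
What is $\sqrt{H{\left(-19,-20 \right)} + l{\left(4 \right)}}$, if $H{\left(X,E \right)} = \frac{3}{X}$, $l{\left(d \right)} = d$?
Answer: $\frac{\sqrt{1387}}{19} \approx 1.9601$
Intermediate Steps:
$\sqrt{H{\left(-19,-20 \right)} + l{\left(4 \right)}} = \sqrt{\frac{3}{-19} + 4} = \sqrt{3 \left(- \frac{1}{19}\right) + 4} = \sqrt{- \frac{3}{19} + 4} = \sqrt{\frac{73}{19}} = \frac{\sqrt{1387}}{19}$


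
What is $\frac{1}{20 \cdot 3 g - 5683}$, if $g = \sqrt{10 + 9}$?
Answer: $- \frac{5683}{32228089} - \frac{60 \sqrt{19}}{32228089} \approx -0.00018445$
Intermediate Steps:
$g = \sqrt{19} \approx 4.3589$
$\frac{1}{20 \cdot 3 g - 5683} = \frac{1}{20 \cdot 3 \sqrt{19} - 5683} = \frac{1}{60 \sqrt{19} - 5683} = \frac{1}{-5683 + 60 \sqrt{19}}$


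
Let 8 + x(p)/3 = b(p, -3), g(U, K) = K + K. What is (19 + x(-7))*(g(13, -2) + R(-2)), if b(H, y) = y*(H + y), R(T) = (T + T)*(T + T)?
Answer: 1020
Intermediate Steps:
R(T) = 4*T² (R(T) = (2*T)*(2*T) = 4*T²)
g(U, K) = 2*K
x(p) = 3 - 9*p (x(p) = -24 + 3*(-3*(p - 3)) = -24 + 3*(-3*(-3 + p)) = -24 + 3*(9 - 3*p) = -24 + (27 - 9*p) = 3 - 9*p)
(19 + x(-7))*(g(13, -2) + R(-2)) = (19 + (3 - 9*(-7)))*(2*(-2) + 4*(-2)²) = (19 + (3 + 63))*(-4 + 4*4) = (19 + 66)*(-4 + 16) = 85*12 = 1020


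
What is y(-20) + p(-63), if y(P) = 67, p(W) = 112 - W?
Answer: 242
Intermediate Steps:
y(-20) + p(-63) = 67 + (112 - 1*(-63)) = 67 + (112 + 63) = 67 + 175 = 242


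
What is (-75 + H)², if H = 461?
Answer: 148996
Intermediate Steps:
(-75 + H)² = (-75 + 461)² = 386² = 148996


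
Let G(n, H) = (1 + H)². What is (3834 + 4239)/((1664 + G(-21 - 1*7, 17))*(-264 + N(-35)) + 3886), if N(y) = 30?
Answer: -8073/461306 ≈ -0.017500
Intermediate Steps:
(3834 + 4239)/((1664 + G(-21 - 1*7, 17))*(-264 + N(-35)) + 3886) = (3834 + 4239)/((1664 + (1 + 17)²)*(-264 + 30) + 3886) = 8073/((1664 + 18²)*(-234) + 3886) = 8073/((1664 + 324)*(-234) + 3886) = 8073/(1988*(-234) + 3886) = 8073/(-465192 + 3886) = 8073/(-461306) = 8073*(-1/461306) = -8073/461306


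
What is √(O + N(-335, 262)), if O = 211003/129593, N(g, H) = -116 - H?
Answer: I*√6320918143543/129593 ≈ 19.4*I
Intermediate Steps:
O = 211003/129593 (O = 211003*(1/129593) = 211003/129593 ≈ 1.6282)
√(O + N(-335, 262)) = √(211003/129593 + (-116 - 1*262)) = √(211003/129593 + (-116 - 262)) = √(211003/129593 - 378) = √(-48775151/129593) = I*√6320918143543/129593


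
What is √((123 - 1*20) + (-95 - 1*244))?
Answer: 2*I*√59 ≈ 15.362*I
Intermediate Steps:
√((123 - 1*20) + (-95 - 1*244)) = √((123 - 20) + (-95 - 244)) = √(103 - 339) = √(-236) = 2*I*√59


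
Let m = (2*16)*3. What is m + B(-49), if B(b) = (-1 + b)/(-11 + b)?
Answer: 581/6 ≈ 96.833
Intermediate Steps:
B(b) = (-1 + b)/(-11 + b)
m = 96 (m = 32*3 = 96)
m + B(-49) = 96 + (-1 - 49)/(-11 - 49) = 96 - 50/(-60) = 96 - 1/60*(-50) = 96 + 5/6 = 581/6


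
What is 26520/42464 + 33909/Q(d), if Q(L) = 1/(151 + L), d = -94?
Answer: 10259374719/5308 ≈ 1.9328e+6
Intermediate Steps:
26520/42464 + 33909/Q(d) = 26520/42464 + 33909/(1/(151 - 94)) = 26520*(1/42464) + 33909/(1/57) = 3315/5308 + 33909/(1/57) = 3315/5308 + 33909*57 = 3315/5308 + 1932813 = 10259374719/5308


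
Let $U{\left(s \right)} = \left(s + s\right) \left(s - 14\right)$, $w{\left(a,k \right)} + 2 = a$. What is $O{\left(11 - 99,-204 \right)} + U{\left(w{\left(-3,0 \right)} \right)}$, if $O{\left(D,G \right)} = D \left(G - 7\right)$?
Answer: $18758$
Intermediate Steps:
$w{\left(a,k \right)} = -2 + a$
$U{\left(s \right)} = 2 s \left(-14 + s\right)$
$O{\left(D,G \right)} = D \left(-7 + G\right)$
$O{\left(11 - 99,-204 \right)} + U{\left(w{\left(-3,0 \right)} \right)} = \left(11 - 99\right) \left(-7 - 204\right) + 2 \left(-2 - 3\right) \left(-14 - 5\right) = \left(11 - 99\right) \left(-211\right) + 2 \left(-5\right) \left(-14 - 5\right) = \left(-88\right) \left(-211\right) + 2 \left(-5\right) \left(-19\right) = 18568 + 190 = 18758$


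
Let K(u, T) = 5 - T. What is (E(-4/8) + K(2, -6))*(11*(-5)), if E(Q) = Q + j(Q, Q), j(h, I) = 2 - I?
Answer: -715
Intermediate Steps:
E(Q) = 2 (E(Q) = Q + (2 - Q) = 2)
(E(-4/8) + K(2, -6))*(11*(-5)) = (2 + (5 - 1*(-6)))*(11*(-5)) = (2 + (5 + 6))*(-55) = (2 + 11)*(-55) = 13*(-55) = -715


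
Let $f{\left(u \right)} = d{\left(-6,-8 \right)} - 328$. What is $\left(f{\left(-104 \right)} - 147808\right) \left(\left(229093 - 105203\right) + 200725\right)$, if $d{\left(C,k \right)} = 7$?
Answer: $-48084895335$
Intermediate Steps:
$f{\left(u \right)} = -321$ ($f{\left(u \right)} = 7 - 328 = -321$)
$\left(f{\left(-104 \right)} - 147808\right) \left(\left(229093 - 105203\right) + 200725\right) = \left(-321 - 147808\right) \left(\left(229093 - 105203\right) + 200725\right) = - 148129 \left(\left(229093 - 105203\right) + 200725\right) = - 148129 \left(123890 + 200725\right) = \left(-148129\right) 324615 = -48084895335$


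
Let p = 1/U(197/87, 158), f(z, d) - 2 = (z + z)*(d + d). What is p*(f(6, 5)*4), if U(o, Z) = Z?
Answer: 244/79 ≈ 3.0886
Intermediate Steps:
f(z, d) = 2 + 4*d*z (f(z, d) = 2 + (z + z)*(d + d) = 2 + (2*z)*(2*d) = 2 + 4*d*z)
p = 1/158 ≈ 0.0063291
p*(f(6, 5)*4) = ((2 + 4*5*6)*4)/158 = ((2 + 120)*4)/158 = (122*4)/158 = (1/158)*488 = 244/79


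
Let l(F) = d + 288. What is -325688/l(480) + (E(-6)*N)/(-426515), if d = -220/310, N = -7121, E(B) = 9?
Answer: -2152832280143/1899271295 ≈ -1133.5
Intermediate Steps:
d = -22/31 (d = -220*1/310 = -22/31 ≈ -0.70968)
l(F) = 8906/31 (l(F) = -22/31 + 288 = 8906/31)
-325688/l(480) + (E(-6)*N)/(-426515) = -325688/8906/31 + (9*(-7121))/(-426515) = -325688*31/8906 - 64089*(-1/426515) = -5048164/4453 + 64089/426515 = -2152832280143/1899271295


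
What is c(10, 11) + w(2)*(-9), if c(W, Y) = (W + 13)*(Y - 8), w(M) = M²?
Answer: 33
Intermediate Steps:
c(W, Y) = (-8 + Y)*(13 + W) (c(W, Y) = (13 + W)*(-8 + Y) = (-8 + Y)*(13 + W))
c(10, 11) + w(2)*(-9) = (-104 - 8*10 + 13*11 + 10*11) + 2²*(-9) = (-104 - 80 + 143 + 110) + 4*(-9) = 69 - 36 = 33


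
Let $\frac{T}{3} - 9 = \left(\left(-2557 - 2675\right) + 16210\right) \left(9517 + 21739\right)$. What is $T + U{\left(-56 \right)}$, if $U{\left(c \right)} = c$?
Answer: $1029385075$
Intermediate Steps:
$T = 1029385131$ ($T = 27 + 3 \left(\left(-2557 - 2675\right) + 16210\right) \left(9517 + 21739\right) = 27 + 3 \left(-5232 + 16210\right) 31256 = 27 + 3 \cdot 10978 \cdot 31256 = 27 + 3 \cdot 343128368 = 27 + 1029385104 = 1029385131$)
$T + U{\left(-56 \right)} = 1029385131 - 56 = 1029385075$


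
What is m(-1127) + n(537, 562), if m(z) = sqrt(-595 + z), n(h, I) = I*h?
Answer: 301794 + I*sqrt(1722) ≈ 3.0179e+5 + 41.497*I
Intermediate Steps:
m(-1127) + n(537, 562) = sqrt(-595 - 1127) + 562*537 = sqrt(-1722) + 301794 = I*sqrt(1722) + 301794 = 301794 + I*sqrt(1722)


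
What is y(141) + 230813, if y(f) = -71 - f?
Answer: 230601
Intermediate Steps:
y(141) + 230813 = (-71 - 1*141) + 230813 = (-71 - 141) + 230813 = -212 + 230813 = 230601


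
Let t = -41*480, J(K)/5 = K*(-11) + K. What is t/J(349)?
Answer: 1968/1745 ≈ 1.1278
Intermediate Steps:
J(K) = -50*K (J(K) = 5*(K*(-11) + K) = 5*(-11*K + K) = 5*(-10*K) = -50*K)
t = -19680
t/J(349) = -19680/((-50*349)) = -19680/(-17450) = -19680*(-1/17450) = 1968/1745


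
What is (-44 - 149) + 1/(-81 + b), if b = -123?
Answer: -39373/204 ≈ -193.00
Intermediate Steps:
(-44 - 149) + 1/(-81 + b) = (-44 - 149) + 1/(-81 - 123) = -193 + 1/(-204) = -193 - 1/204 = -39373/204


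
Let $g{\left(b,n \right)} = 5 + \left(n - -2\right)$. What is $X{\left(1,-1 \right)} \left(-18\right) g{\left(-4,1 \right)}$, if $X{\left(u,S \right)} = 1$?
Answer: $-144$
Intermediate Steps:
$g{\left(b,n \right)} = 7 + n$ ($g{\left(b,n \right)} = 5 + \left(n + 2\right) = 5 + \left(2 + n\right) = 7 + n$)
$X{\left(1,-1 \right)} \left(-18\right) g{\left(-4,1 \right)} = 1 \left(-18\right) \left(7 + 1\right) = \left(-18\right) 8 = -144$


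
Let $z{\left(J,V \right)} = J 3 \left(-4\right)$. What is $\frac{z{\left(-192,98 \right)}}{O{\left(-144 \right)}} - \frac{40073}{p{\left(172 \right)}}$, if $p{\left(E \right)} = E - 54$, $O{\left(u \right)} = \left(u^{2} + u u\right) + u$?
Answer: $- \frac{11499063}{33866} \approx -339.55$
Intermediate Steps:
$O{\left(u \right)} = u + 2 u^{2}$ ($O{\left(u \right)} = \left(u^{2} + u^{2}\right) + u = 2 u^{2} + u = u + 2 u^{2}$)
$z{\left(J,V \right)} = - 12 J$ ($z{\left(J,V \right)} = 3 J \left(-4\right) = - 12 J$)
$p{\left(E \right)} = -54 + E$
$\frac{z{\left(-192,98 \right)}}{O{\left(-144 \right)}} - \frac{40073}{p{\left(172 \right)}} = \frac{\left(-12\right) \left(-192\right)}{\left(-144\right) \left(1 + 2 \left(-144\right)\right)} - \frac{40073}{-54 + 172} = \frac{2304}{\left(-144\right) \left(1 - 288\right)} - \frac{40073}{118} = \frac{2304}{\left(-144\right) \left(-287\right)} - \frac{40073}{118} = \frac{2304}{41328} - \frac{40073}{118} = 2304 \cdot \frac{1}{41328} - \frac{40073}{118} = \frac{16}{287} - \frac{40073}{118} = - \frac{11499063}{33866}$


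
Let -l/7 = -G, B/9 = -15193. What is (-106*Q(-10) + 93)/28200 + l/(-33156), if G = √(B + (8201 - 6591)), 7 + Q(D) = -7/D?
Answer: 317/11750 - 7*I*√135127/33156 ≈ 0.026979 - 0.077608*I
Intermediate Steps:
Q(D) = -7 - 7/D
B = -136737 (B = 9*(-15193) = -136737)
G = I*√135127 (G = √(-136737 + (8201 - 6591)) = √(-136737 + 1610) = √(-135127) = I*√135127 ≈ 367.6*I)
l = 7*I*√135127 (l = -(-7)*I*√135127 = 7*I*√135127 ≈ 2573.2*I)
(-106*Q(-10) + 93)/28200 + l/(-33156) = (-106*(-7 - 7/(-10)) + 93)/28200 + (7*I*√135127)/(-33156) = (-106*(-7 - 7*(-⅒)) + 93)*(1/28200) + (7*I*√135127)*(-1/33156) = (-106*(-7 + 7/10) + 93)*(1/28200) - 7*I*√135127/33156 = (-106*(-63/10) + 93)*(1/28200) - 7*I*√135127/33156 = (3339/5 + 93)*(1/28200) - 7*I*√135127/33156 = (3804/5)*(1/28200) - 7*I*√135127/33156 = 317/11750 - 7*I*√135127/33156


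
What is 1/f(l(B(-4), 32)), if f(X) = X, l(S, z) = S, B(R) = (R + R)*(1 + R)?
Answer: 1/24 ≈ 0.041667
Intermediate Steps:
B(R) = 2*R*(1 + R) (B(R) = (2*R)*(1 + R) = 2*R*(1 + R))
1/f(l(B(-4), 32)) = 1/(2*(-4)*(1 - 4)) = 1/(2*(-4)*(-3)) = 1/24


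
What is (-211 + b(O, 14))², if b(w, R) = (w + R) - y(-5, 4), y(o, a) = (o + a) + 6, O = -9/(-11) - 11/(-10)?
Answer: 484396081/12100 ≈ 40033.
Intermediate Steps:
O = 211/110 (O = -9*(-1/11) - 11*(-⅒) = 9/11 + 11/10 = 211/110 ≈ 1.9182)
y(o, a) = 6 + a + o (y(o, a) = (a + o) + 6 = 6 + a + o)
b(w, R) = -5 + R + w (b(w, R) = (w + R) - (6 + 4 - 5) = (R + w) - 1*5 = (R + w) - 5 = -5 + R + w)
(-211 + b(O, 14))² = (-211 + (-5 + 14 + 211/110))² = (-211 + 1201/110)² = (-22009/110)² = 484396081/12100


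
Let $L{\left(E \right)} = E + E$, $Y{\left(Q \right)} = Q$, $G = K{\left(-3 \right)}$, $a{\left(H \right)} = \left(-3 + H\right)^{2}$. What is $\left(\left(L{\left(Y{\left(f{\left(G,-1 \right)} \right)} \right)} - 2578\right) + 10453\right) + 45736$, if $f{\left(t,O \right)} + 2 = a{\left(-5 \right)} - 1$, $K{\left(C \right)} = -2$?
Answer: $53733$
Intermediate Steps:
$G = -2$
$f{\left(t,O \right)} = 61$ ($f{\left(t,O \right)} = -2 - \left(1 - \left(-3 - 5\right)^{2}\right) = -2 - \left(1 - \left(-8\right)^{2}\right) = -2 + \left(64 - 1\right) = -2 + 63 = 61$)
$L{\left(E \right)} = 2 E$
$\left(\left(L{\left(Y{\left(f{\left(G,-1 \right)} \right)} \right)} - 2578\right) + 10453\right) + 45736 = \left(\left(2 \cdot 61 - 2578\right) + 10453\right) + 45736 = \left(\left(122 - 2578\right) + 10453\right) + 45736 = \left(-2456 + 10453\right) + 45736 = 7997 + 45736 = 53733$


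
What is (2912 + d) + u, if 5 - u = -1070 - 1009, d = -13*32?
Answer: 4580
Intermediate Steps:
d = -416
u = 2084 (u = 5 - (-1070 - 1009) = 5 - 1*(-2079) = 5 + 2079 = 2084)
(2912 + d) + u = (2912 - 416) + 2084 = 2496 + 2084 = 4580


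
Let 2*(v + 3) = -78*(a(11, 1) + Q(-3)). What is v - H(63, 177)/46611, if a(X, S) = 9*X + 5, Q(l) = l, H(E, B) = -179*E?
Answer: -20414365/5179 ≈ -3941.8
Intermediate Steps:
a(X, S) = 5 + 9*X
v = -3942 (v = -3 + (-78*((5 + 9*11) - 3))/2 = -3 + (-78*((5 + 99) - 3))/2 = -3 + (-78*(104 - 3))/2 = -3 + (-78*101)/2 = -3 + (½)*(-7878) = -3 - 3939 = -3942)
v - H(63, 177)/46611 = -3942 - (-179*63)/46611 = -3942 - (-11277)/46611 = -3942 - 1*(-1253/5179) = -3942 + 1253/5179 = -20414365/5179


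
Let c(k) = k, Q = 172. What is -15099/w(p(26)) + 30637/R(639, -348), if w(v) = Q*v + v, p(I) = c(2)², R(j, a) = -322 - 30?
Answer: -6628913/60896 ≈ -108.86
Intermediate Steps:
R(j, a) = -352
p(I) = 4 (p(I) = 2² = 4)
w(v) = 173*v (w(v) = 172*v + v = 173*v)
-15099/w(p(26)) + 30637/R(639, -348) = -15099/(173*4) + 30637/(-352) = -15099/692 + 30637*(-1/352) = -15099*1/692 - 30637/352 = -15099/692 - 30637/352 = -6628913/60896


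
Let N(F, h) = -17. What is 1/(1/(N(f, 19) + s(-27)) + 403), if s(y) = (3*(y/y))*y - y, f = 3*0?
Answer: 71/28612 ≈ 0.0024815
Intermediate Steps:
f = 0
s(y) = 2*y (s(y) = (3*1)*y - y = 3*y - y = 2*y)
1/(1/(N(f, 19) + s(-27)) + 403) = 1/(1/(-17 + 2*(-27)) + 403) = 1/(1/(-17 - 54) + 403) = 1/(1/(-71) + 403) = 1/(-1/71 + 403) = 1/(28612/71) = 71/28612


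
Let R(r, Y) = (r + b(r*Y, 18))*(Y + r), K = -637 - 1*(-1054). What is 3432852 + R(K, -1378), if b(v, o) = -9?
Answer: 3040764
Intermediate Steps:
K = 417 (K = -637 + 1054 = 417)
R(r, Y) = (-9 + r)*(Y + r) (R(r, Y) = (r - 9)*(Y + r) = (-9 + r)*(Y + r))
3432852 + R(K, -1378) = 3432852 + (417² - 9*(-1378) - 9*417 - 1378*417) = 3432852 + (173889 + 12402 - 3753 - 574626) = 3432852 - 392088 = 3040764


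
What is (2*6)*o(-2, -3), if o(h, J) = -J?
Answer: 36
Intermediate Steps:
(2*6)*o(-2, -3) = (2*6)*(-1*(-3)) = 12*3 = 36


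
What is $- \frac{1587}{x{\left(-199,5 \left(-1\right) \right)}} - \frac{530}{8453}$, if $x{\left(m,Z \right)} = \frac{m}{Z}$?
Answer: $- \frac{67180025}{1682147} \approx -39.937$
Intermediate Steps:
$- \frac{1587}{x{\left(-199,5 \left(-1\right) \right)}} - \frac{530}{8453} = - \frac{1587}{\left(-199\right) \frac{1}{5 \left(-1\right)}} - \frac{530}{8453} = - \frac{1587}{\left(-199\right) \frac{1}{-5}} - \frac{530}{8453} = - \frac{1587}{\left(-199\right) \left(- \frac{1}{5}\right)} - \frac{530}{8453} = - \frac{1587}{\frac{199}{5}} - \frac{530}{8453} = \left(-1587\right) \frac{5}{199} - \frac{530}{8453} = - \frac{7935}{199} - \frac{530}{8453} = - \frac{67180025}{1682147}$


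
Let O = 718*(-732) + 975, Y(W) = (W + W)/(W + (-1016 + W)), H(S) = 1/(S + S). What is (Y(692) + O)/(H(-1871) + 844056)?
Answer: -45149985983/72644523673 ≈ -0.62152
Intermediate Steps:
H(S) = 1/(2*S)
Y(W) = 2*W/(-1016 + 2*W) (Y(W) = (2*W)/(-1016 + 2*W) = 2*W/(-1016 + 2*W))
O = -524601 (O = -525576 + 975 = -524601)
(Y(692) + O)/(H(-1871) + 844056) = (692/(-508 + 692) - 524601)/((1/2)/(-1871) + 844056) = (692/184 - 524601)/((1/2)*(-1/1871) + 844056) = (692*(1/184) - 524601)/(-1/3742 + 844056) = (173/46 - 524601)/(3158457551/3742) = -24131473/46*3742/3158457551 = -45149985983/72644523673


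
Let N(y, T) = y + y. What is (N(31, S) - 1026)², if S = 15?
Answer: 929296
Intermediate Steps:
N(y, T) = 2*y
(N(31, S) - 1026)² = (2*31 - 1026)² = (62 - 1026)² = (-964)² = 929296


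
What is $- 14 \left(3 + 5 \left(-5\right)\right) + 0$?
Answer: $308$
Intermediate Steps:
$- 14 \left(3 + 5 \left(-5\right)\right) + 0 = - 14 \left(3 - 25\right) + 0 = \left(-14\right) \left(-22\right) + 0 = 308 + 0 = 308$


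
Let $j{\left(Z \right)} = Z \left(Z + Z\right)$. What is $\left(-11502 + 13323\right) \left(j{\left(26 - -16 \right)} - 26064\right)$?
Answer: $-41038056$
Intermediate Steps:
$j{\left(Z \right)} = 2 Z^{2}$ ($j{\left(Z \right)} = Z 2 Z = 2 Z^{2}$)
$\left(-11502 + 13323\right) \left(j{\left(26 - -16 \right)} - 26064\right) = \left(-11502 + 13323\right) \left(2 \left(26 - -16\right)^{2} - 26064\right) = 1821 \left(2 \left(26 + 16\right)^{2} - 26064\right) = 1821 \left(2 \cdot 42^{2} - 26064\right) = 1821 \left(2 \cdot 1764 - 26064\right) = 1821 \left(3528 - 26064\right) = 1821 \left(-22536\right) = -41038056$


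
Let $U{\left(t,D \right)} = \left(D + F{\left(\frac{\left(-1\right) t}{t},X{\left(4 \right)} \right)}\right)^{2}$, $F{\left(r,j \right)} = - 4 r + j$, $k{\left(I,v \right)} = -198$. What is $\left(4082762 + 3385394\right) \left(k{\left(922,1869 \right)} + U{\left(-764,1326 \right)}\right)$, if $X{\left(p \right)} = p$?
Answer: $13288523123848$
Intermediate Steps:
$F{\left(r,j \right)} = j - 4 r$
$U{\left(t,D \right)} = \left(8 + D\right)^{2}$ ($U{\left(t,D \right)} = \left(D - \left(-4 + 4 \frac{\left(-1\right) t}{t}\right)\right)^{2} = \left(D + \left(4 - -4\right)\right)^{2} = \left(D + \left(4 + 4\right)\right)^{2} = \left(D + 8\right)^{2} = \left(8 + D\right)^{2}$)
$\left(4082762 + 3385394\right) \left(k{\left(922,1869 \right)} + U{\left(-764,1326 \right)}\right) = \left(4082762 + 3385394\right) \left(-198 + \left(8 + 1326\right)^{2}\right) = 7468156 \left(-198 + 1334^{2}\right) = 7468156 \left(-198 + 1779556\right) = 7468156 \cdot 1779358 = 13288523123848$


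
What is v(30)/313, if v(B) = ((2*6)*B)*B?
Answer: 10800/313 ≈ 34.505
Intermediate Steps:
v(B) = 12*B² (v(B) = (12*B)*B = 12*B²)
v(30)/313 = (12*30²)/313 = (12*900)*(1/313) = 10800*(1/313) = 10800/313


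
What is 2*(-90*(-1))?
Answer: 180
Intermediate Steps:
2*(-90*(-1)) = 2*90 = 180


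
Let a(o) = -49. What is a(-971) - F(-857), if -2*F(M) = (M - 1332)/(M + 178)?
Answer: -64353/1358 ≈ -47.388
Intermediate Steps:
F(M) = -(-1332 + M)/(2*(178 + M)) (F(M) = -(M - 1332)/(2*(M + 178)) = -(-1332 + M)/(2*(178 + M)))
a(-971) - F(-857) = -49 - (1332 - 1*(-857))/(2*(178 - 857)) = -49 - (1332 + 857)/(2*(-679)) = -49 - (-1)*2189/(2*679) = -49 - 1*(-2189/1358) = -49 + 2189/1358 = -64353/1358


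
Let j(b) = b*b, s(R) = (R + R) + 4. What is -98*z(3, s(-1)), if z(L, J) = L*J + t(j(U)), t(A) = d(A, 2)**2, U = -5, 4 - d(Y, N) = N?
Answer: -980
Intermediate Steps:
d(Y, N) = 4 - N
s(R) = 4 + 2*R (s(R) = 2*R + 4 = 4 + 2*R)
j(b) = b**2
t(A) = 4 (t(A) = (4 - 1*2)**2 = (4 - 2)**2 = 2**2 = 4)
z(L, J) = 4 + J*L (z(L, J) = L*J + 4 = J*L + 4 = 4 + J*L)
-98*z(3, s(-1)) = -98*(4 + (4 + 2*(-1))*3) = -98*(4 + (4 - 2)*3) = -98*(4 + 2*3) = -98*(4 + 6) = -98*10 = -980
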